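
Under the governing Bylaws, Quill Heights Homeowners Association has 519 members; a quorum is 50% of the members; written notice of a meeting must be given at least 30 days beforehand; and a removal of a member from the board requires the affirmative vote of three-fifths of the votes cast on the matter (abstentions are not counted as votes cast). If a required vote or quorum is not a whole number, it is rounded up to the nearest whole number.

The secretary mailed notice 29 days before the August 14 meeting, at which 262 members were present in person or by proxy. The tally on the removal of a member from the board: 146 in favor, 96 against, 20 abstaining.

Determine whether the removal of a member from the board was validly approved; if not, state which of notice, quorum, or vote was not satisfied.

Invalid — notice requirement not satisfied.

Notice: 29 days given; 30 required. Not satisfied.
Quorum: 50% of 519 = 259.50, rounded up to 260; 262 present. Satisfied.
Vote: requires three-fifths of the votes cast (262 − 20 abstaining = 242); 3/5 of 242 = 145.20, rounded up to 146, so 146 needed; 146 in favor. Satisfied.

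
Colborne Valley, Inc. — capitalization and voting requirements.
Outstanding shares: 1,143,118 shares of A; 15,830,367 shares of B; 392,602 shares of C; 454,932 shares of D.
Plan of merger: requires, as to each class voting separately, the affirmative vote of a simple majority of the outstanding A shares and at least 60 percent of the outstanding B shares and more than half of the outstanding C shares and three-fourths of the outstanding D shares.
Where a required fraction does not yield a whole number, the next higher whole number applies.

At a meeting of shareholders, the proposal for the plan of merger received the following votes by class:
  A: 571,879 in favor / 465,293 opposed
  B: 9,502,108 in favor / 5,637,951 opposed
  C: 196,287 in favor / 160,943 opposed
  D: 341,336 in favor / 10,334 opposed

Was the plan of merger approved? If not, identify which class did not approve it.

A: a majority of 1143118 is 571560; 571,560 required, 571,879 in favor — approved.
B: 3/5 of 15830367 = 9498220.20, rounded up to 9498221; 9,498,221 required, 9,502,108 in favor — approved.
C: a majority of 392602 is 196302; 196,302 required, 196,287 in favor — not approved.
D: 3/4 of 454932 = 341199; 341,199 required, 341,336 in favor — approved.

Not approved — the C shares did not give the required vote.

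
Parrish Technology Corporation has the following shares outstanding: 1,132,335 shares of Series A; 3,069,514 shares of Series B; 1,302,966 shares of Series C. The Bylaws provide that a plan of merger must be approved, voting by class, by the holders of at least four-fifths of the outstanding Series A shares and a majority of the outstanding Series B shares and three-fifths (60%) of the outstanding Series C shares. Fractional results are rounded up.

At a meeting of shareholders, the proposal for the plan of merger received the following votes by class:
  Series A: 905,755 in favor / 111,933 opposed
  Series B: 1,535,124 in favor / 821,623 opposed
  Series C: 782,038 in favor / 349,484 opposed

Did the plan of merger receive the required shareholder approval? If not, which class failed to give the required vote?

Series A: 4/5 of 1132335 = 905868; 905,868 required, 905,755 in favor — not approved.
Series B: a majority of 3069514 is 1534758; 1,534,758 required, 1,535,124 in favor — approved.
Series C: 3/5 of 1302966 = 781779.60, rounded up to 781780; 781,780 required, 782,038 in favor — approved.

Not approved — the Series A shares did not give the required vote.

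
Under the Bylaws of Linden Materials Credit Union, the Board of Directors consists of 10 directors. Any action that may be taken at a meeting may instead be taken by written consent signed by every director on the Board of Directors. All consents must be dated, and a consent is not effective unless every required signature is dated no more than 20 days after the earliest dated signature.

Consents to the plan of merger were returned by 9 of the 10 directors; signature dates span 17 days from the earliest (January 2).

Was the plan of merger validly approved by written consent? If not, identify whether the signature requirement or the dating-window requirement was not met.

Not effective — insufficient signatures.

Signatures required: every one of 10 — unanimous means all 10, so 10 needed; 9 signed. Insufficient.
Dating window: the latest signature is 17 days after the earliest; the limit is 20 days. Within the window.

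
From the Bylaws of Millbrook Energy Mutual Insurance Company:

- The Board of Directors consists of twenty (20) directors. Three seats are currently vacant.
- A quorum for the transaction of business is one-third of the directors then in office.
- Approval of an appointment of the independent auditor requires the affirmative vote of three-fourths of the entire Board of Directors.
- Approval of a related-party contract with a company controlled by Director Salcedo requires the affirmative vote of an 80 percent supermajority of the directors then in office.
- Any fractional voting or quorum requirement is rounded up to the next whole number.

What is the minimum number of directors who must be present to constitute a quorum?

6

1/3 of 17 = 5.67, rounded up to 6.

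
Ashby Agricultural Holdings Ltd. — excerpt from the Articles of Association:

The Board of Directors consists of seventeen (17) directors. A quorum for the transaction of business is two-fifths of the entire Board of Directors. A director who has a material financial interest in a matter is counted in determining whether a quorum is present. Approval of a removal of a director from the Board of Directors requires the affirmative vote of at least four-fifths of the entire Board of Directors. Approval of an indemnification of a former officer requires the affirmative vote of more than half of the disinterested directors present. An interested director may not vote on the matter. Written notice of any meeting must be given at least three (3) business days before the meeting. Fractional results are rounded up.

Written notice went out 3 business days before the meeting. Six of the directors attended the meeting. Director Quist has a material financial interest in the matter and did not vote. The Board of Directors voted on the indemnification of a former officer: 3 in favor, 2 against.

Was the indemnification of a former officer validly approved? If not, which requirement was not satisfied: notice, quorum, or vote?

Notice: 3 business days given; 3 required (3 ≥ 3). Satisfied.
Quorum: 6 present (interested directors count toward quorum); quorum is 7. Not satisfied.
Vote: the indemnification of a former officer requires a majority of the disinterested directors present (6 − 1 = 5). A majority of 5 is 3, so 3 affirmative votes are needed; 3 voted in favor. Satisfied. (Moot — without a quorum no business can be validly transacted.)

Invalid — quorum requirement not satisfied.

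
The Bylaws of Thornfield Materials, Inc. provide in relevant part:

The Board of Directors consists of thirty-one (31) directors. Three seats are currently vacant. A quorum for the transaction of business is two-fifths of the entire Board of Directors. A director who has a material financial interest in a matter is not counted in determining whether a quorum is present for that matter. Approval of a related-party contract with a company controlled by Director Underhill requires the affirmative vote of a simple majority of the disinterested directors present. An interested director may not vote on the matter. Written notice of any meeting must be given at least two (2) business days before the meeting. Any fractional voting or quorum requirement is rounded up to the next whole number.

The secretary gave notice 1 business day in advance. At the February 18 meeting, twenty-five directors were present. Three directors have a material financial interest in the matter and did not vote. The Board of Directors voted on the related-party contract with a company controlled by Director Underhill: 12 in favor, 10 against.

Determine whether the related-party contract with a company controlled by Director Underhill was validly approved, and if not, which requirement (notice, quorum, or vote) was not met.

Notice: 1 business day given; 2 required (1 < 2). Not satisfied.
Quorum: 25 present, but the 3 interested directors do not count, leaving 22. Quorum is 13. Satisfied.
Vote: the related-party contract with a company controlled by Director Underhill requires a majority of the disinterested directors present (25 − 3 = 22). A majority of 22 is 12, so 12 affirmative votes are needed; 12 voted in favor. Satisfied.

Invalid — notice requirement not satisfied.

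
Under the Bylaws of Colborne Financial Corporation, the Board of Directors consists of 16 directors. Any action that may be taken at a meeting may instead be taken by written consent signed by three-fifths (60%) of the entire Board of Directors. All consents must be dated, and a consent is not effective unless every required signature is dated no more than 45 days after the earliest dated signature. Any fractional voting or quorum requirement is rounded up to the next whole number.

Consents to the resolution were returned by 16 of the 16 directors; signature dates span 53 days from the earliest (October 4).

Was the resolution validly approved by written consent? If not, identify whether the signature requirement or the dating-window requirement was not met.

Signatures required: three-fifths (60%) of 16 — 3/5 of 16 = 9.60, rounded up to 10, so 10 needed; 16 signed. Sufficient.
Dating window: the latest signature is 53 days after the earliest; the limit is 45 days. Outside the window.

Not effective — dating-window requirement not satisfied.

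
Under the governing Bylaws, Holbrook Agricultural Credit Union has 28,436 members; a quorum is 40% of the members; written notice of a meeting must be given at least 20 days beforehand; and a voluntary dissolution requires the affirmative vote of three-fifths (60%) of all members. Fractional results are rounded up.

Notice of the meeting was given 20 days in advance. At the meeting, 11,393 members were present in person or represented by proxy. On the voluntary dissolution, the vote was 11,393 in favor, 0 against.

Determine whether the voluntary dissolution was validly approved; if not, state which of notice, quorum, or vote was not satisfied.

Invalid — vote requirement not satisfied.

Notice: 20 days given; 20 required. Satisfied.
Quorum: 40% of 28,436 = 11,374.40, rounded up to 11,375; 11,393 present. Satisfied.
Vote: requires three-fifths of all members (28,436); 3/5 of 28436 = 17061.60, rounded up to 17062, so 17,062 needed; 11,393 in favor. Not satisfied.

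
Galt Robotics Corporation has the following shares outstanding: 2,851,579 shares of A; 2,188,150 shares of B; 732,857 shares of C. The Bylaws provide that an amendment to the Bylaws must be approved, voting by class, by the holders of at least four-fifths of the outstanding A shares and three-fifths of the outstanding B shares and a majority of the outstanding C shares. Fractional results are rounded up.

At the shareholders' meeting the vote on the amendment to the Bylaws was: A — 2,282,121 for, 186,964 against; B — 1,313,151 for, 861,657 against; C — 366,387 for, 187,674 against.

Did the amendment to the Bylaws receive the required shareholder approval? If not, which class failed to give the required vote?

Not approved — the C shares did not give the required vote.

A: 4/5 of 2851579 = 2281263.20, rounded up to 2281264; 2,281,264 required, 2,282,121 in favor — approved.
B: 3/5 of 2188150 = 1312890; 1,312,890 required, 1,313,151 in favor — approved.
C: a majority of 732857 is 366429; 366,429 required, 366,387 in favor — not approved.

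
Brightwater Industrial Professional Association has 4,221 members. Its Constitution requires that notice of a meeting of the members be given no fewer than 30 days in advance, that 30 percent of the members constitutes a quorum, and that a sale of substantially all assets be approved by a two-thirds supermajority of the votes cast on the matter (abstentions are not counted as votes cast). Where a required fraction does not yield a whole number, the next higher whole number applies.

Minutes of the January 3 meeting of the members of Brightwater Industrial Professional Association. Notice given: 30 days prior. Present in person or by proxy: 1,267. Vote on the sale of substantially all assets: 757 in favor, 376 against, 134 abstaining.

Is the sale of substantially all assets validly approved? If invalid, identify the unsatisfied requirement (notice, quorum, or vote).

Notice: 30 days given; 30 required. Satisfied.
Quorum: 30% of 4,221 = 1,266.30, rounded up to 1,267; 1,267 present. Satisfied.
Vote: requires two-thirds of the votes cast (1,267 − 134 abstaining = 1,133); 2/3 of 1133 = 755.33, rounded up to 756, so 756 needed; 757 in favor. Satisfied.

Valid — all requirements satisfied.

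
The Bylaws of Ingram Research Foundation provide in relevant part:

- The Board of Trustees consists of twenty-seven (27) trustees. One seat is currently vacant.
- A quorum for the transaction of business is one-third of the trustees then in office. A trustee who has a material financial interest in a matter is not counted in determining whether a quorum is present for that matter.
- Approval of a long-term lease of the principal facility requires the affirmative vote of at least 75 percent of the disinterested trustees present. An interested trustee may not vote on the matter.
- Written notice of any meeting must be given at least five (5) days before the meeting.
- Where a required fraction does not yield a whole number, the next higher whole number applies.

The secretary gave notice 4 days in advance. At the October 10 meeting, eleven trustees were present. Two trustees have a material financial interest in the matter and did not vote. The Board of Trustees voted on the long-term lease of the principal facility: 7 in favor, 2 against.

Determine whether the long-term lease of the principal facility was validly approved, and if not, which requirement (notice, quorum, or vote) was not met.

Notice: 4 days given; 5 required (4 < 5). Not satisfied.
Quorum: 11 present, but the 2 interested trustees do not count, leaving 9. Quorum is 9. Satisfied.
Vote: the long-term lease of the principal facility requires three-fourths of the disinterested trustees present (11 − 2 = 9). 3/4 of 9 = 6.75, rounded up to 7, so 7 affirmative votes are needed; 7 voted in favor. Satisfied.

Invalid — notice requirement not satisfied.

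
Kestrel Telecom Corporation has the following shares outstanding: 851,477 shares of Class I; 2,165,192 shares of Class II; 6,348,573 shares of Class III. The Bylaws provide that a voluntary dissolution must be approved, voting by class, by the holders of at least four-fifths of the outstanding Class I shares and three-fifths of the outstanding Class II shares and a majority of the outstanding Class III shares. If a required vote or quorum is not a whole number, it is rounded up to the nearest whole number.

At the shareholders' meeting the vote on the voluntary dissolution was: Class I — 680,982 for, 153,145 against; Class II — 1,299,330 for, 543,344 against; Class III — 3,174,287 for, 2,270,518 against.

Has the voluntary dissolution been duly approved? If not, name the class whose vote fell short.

Not approved — the Class I shares did not give the required vote.

Class I: 4/5 of 851477 = 681181.60, rounded up to 681182; 681,182 required, 680,982 in favor — not approved.
Class II: 3/5 of 2165192 = 1299115.20, rounded up to 1299116; 1,299,116 required, 1,299,330 in favor — approved.
Class III: a majority of 6348573 is 3174287; 3,174,287 required, 3,174,287 in favor — approved.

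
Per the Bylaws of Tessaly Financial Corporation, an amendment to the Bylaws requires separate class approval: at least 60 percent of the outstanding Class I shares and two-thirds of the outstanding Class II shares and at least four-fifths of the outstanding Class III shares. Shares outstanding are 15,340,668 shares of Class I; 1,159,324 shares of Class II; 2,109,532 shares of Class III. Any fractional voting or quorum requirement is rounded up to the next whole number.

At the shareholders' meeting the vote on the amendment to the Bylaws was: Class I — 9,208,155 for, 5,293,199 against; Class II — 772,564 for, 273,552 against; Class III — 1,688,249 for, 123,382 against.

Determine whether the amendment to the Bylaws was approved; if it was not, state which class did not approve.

Class I: 3/5 of 15340668 = 9204400.80, rounded up to 9204401; 9,204,401 required, 9,208,155 in favor — approved.
Class II: 2/3 of 1159324 = 772882.67, rounded up to 772883; 772,883 required, 772,564 in favor — not approved.
Class III: 4/5 of 2109532 = 1687625.60, rounded up to 1687626; 1,687,626 required, 1,688,249 in favor — approved.

Not approved — the Class II shares did not give the required vote.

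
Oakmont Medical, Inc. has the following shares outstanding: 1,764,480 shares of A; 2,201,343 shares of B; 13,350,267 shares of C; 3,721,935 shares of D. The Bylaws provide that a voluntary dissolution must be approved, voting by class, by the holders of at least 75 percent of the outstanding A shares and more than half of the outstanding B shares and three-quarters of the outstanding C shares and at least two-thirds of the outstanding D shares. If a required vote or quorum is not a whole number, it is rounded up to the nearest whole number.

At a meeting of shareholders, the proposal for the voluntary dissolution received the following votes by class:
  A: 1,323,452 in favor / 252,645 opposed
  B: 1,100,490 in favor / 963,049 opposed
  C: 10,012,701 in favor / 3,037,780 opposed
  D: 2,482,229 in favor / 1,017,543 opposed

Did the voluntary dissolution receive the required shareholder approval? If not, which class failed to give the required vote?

Not approved — the B shares did not give the required vote.

A: 3/4 of 1764480 = 1323360; 1,323,360 required, 1,323,452 in favor — approved.
B: a majority of 2201343 is 1100672; 1,100,672 required, 1,100,490 in favor — not approved.
C: 3/4 of 13350267 = 10012700.25, rounded up to 10012701; 10,012,701 required, 10,012,701 in favor — approved.
D: 2/3 of 3721935 = 2481290; 2,481,290 required, 2,482,229 in favor — approved.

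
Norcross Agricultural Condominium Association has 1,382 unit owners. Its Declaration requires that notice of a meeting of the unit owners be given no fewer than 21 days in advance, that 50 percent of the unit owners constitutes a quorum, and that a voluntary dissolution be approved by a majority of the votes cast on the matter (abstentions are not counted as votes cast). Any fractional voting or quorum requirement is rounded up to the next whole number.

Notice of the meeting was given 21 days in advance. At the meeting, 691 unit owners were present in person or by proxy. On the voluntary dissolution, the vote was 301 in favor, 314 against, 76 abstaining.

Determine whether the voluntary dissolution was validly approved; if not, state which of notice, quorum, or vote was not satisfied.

Notice: 21 days given; 21 required. Satisfied.
Quorum: 50% of 1,382 = 691; 691 present. Satisfied.
Vote: requires a majority of the votes cast (691 − 76 abstaining = 615); a majority of 615 is 308, so 308 needed; 301 in favor. Not satisfied.

Invalid — vote requirement not satisfied.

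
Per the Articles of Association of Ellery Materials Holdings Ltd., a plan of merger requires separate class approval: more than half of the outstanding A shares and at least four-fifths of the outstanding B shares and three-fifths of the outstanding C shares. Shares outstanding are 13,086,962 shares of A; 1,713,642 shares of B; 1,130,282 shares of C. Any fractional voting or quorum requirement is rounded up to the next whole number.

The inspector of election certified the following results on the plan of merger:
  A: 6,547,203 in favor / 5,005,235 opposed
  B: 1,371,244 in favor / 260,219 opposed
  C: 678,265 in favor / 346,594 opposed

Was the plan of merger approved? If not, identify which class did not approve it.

A: a majority of 13086962 is 6543482; 6,543,482 required, 6,547,203 in favor — approved.
B: 4/5 of 1713642 = 1370913.60, rounded up to 1370914; 1,370,914 required, 1,371,244 in favor — approved.
C: 3/5 of 1130282 = 678169.20, rounded up to 678170; 678,170 required, 678,265 in favor — approved.

Approved — every class gave the required vote.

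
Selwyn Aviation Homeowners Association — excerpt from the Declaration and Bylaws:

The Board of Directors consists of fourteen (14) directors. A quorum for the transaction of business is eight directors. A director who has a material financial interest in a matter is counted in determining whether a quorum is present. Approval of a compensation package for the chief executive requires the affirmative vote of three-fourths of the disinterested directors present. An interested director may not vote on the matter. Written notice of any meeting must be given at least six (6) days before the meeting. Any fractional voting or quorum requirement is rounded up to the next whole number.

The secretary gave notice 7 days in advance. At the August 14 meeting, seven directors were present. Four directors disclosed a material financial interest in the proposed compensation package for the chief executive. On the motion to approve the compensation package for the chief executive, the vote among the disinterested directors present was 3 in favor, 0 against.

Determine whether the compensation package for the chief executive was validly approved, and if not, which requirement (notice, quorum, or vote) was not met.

Notice: 7 days given; 6 required (7 ≥ 6). Satisfied.
Quorum: 7 present (interested directors count toward quorum); quorum is 8. Not satisfied.
Vote: the compensation package for the chief executive requires three-fourths of the disinterested directors present (7 − 4 = 3). 3/4 of 3 = 2.25, rounded up to 3, so 3 affirmative votes are needed; 3 voted in favor. Satisfied. (Moot — without a quorum no business can be validly transacted.)

Invalid — quorum requirement not satisfied.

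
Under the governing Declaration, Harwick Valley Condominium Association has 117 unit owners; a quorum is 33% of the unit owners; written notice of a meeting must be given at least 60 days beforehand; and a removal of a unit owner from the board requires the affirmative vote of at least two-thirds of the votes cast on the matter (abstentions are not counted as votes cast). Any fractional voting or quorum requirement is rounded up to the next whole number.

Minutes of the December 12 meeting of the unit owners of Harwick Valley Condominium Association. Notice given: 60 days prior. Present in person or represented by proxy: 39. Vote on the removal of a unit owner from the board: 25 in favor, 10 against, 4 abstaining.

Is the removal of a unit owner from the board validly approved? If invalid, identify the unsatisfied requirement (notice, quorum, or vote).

Notice: 60 days given; 60 required. Satisfied.
Quorum: 33% of 117 = 38.61, rounded up to 39; 39 present. Satisfied.
Vote: requires two-thirds of the votes cast (39 − 4 abstaining = 35); 2/3 of 35 = 23.33, rounded up to 24, so 24 needed; 25 in favor. Satisfied.

Valid — all requirements satisfied.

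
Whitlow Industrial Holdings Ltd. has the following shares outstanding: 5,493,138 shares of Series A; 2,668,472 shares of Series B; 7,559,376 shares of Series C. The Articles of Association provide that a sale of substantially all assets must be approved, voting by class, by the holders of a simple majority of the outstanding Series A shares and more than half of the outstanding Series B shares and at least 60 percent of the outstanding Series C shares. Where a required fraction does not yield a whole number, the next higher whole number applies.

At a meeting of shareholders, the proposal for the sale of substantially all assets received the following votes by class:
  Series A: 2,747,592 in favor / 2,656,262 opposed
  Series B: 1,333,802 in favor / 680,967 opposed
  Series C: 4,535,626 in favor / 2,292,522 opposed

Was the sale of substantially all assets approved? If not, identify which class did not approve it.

Series A: a majority of 5493138 is 2746570; 2,746,570 required, 2,747,592 in favor — approved.
Series B: a majority of 2668472 is 1334237; 1,334,237 required, 1,333,802 in favor — not approved.
Series C: 3/5 of 7559376 = 4535625.60, rounded up to 4535626; 4,535,626 required, 4,535,626 in favor — approved.

Not approved — the Series B shares did not give the required vote.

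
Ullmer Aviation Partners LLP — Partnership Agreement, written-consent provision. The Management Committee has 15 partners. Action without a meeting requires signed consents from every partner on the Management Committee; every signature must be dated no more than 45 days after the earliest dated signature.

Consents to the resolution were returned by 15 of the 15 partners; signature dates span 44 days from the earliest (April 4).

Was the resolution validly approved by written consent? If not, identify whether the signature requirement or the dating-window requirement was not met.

Signatures required: every one of 15 — unanimous means all 15, so 15 needed; 15 signed. Sufficient.
Dating window: the latest signature is 44 days after the earliest; the limit is 45 days. Within the window.

Effective — both the signature and dating-window requirements are satisfied.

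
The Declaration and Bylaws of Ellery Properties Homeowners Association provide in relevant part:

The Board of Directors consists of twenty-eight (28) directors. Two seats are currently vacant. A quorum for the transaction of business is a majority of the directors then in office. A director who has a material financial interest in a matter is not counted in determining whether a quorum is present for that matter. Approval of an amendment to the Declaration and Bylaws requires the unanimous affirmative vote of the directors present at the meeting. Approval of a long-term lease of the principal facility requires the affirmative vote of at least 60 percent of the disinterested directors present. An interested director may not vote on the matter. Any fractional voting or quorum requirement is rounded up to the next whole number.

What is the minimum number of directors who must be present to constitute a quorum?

14

A majority of 26 is 14.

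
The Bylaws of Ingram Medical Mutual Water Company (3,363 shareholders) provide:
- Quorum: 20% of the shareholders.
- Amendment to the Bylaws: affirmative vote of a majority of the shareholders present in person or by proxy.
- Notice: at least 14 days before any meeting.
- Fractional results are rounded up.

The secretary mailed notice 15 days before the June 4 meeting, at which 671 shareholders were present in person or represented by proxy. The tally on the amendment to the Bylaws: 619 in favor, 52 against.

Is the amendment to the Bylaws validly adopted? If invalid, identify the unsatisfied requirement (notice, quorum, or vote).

Invalid — quorum requirement not satisfied.

Notice: 15 days given; 14 required. Satisfied.
Quorum: 20% of 3,363 = 672.60, rounded up to 673; 671 present. Not satisfied.
Vote: requires a majority of those present (671); a majority of 671 is 336, so 336 needed; 619 in favor. Satisfied.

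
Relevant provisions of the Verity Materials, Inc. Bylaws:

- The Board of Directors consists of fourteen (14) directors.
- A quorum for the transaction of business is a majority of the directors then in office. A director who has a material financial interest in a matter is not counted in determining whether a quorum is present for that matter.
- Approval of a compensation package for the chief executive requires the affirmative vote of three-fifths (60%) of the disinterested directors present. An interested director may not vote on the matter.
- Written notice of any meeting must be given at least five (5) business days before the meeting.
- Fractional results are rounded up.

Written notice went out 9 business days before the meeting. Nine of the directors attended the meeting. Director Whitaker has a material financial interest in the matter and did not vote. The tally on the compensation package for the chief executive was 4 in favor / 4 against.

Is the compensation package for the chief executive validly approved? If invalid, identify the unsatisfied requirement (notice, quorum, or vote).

Invalid — vote requirement not satisfied.

Notice: 9 business days given; 5 required (9 ≥ 5). Satisfied.
Quorum: 9 present, but the 1 interested director does not count, leaving 8. Quorum is 8. Satisfied.
Vote: the compensation package for the chief executive requires three-fifths of the disinterested directors present (9 − 1 = 8). 3/5 of 8 = 4.80, rounded up to 5, so 5 affirmative votes are needed; 4 voted in favor. Not satisfied.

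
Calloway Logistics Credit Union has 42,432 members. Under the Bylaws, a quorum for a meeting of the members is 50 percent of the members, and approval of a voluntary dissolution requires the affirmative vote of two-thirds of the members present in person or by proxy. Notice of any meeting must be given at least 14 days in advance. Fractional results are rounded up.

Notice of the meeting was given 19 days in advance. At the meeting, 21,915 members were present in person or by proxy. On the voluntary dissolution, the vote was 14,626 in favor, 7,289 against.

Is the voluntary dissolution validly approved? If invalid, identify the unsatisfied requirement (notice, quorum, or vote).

Notice: 19 days given; 14 required. Satisfied.
Quorum: 50% of 42,432 = 21,216; 21,915 present. Satisfied.
Vote: requires two-thirds of those present (21,915); 2/3 of 21915 = 14610, so 14,610 needed; 14,626 in favor. Satisfied.

Valid — all requirements satisfied.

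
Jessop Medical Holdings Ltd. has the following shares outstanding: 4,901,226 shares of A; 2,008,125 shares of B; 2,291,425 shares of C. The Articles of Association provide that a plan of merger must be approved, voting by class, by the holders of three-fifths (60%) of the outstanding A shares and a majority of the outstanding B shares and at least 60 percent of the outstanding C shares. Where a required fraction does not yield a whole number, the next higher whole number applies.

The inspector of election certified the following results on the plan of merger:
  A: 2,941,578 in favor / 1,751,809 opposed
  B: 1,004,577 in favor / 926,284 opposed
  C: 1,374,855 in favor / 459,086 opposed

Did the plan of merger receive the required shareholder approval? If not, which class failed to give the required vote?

A: 3/5 of 4901226 = 2940735.60, rounded up to 2940736; 2,940,736 required, 2,941,578 in favor — approved.
B: a majority of 2008125 is 1004063; 1,004,063 required, 1,004,577 in favor — approved.
C: 3/5 of 2291425 = 1374855; 1,374,855 required, 1,374,855 in favor — approved.

Approved — every class gave the required vote.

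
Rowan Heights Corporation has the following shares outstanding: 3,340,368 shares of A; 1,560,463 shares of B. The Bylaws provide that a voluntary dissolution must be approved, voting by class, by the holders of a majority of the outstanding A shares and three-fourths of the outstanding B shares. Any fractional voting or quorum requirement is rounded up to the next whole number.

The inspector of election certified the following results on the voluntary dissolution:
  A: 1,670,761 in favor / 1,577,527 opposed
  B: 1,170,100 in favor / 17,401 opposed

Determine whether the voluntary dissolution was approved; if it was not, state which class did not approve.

A: a majority of 3340368 is 1670185; 1,670,185 required, 1,670,761 in favor — approved.
B: 3/4 of 1560463 = 1170347.25, rounded up to 1170348; 1,170,348 required, 1,170,100 in favor — not approved.

Not approved — the B shares did not give the required vote.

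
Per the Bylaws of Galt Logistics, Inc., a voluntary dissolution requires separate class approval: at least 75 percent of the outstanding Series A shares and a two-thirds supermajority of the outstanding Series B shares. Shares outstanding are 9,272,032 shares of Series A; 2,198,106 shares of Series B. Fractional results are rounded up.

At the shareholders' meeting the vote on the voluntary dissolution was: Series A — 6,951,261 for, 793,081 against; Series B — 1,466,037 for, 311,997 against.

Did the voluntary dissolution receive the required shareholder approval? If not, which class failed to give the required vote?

Series A: 3/4 of 9272032 = 6954024; 6,954,024 required, 6,951,261 in favor — not approved.
Series B: 2/3 of 2198106 = 1465404; 1,465,404 required, 1,466,037 in favor — approved.

Not approved — the Series A shares did not give the required vote.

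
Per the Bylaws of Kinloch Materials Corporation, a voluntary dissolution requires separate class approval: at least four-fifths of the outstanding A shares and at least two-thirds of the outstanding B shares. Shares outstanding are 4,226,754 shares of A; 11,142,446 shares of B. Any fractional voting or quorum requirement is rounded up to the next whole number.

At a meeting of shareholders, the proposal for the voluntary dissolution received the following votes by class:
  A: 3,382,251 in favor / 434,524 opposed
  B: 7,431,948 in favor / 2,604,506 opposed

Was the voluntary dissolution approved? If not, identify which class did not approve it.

A: 4/5 of 4226754 = 3381403.20, rounded up to 3381404; 3,381,404 required, 3,382,251 in favor — approved.
B: 2/3 of 11142446 = 7428297.33, rounded up to 7428298; 7,428,298 required, 7,431,948 in favor — approved.

Approved — every class gave the required vote.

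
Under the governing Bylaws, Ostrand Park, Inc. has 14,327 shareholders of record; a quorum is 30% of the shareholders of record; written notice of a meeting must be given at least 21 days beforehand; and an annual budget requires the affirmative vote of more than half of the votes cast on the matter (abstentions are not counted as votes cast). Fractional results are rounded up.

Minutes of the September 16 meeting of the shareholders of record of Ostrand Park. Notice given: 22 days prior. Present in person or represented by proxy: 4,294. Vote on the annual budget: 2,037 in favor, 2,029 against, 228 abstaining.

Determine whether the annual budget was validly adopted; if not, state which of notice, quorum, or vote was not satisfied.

Notice: 22 days given; 21 required. Satisfied.
Quorum: 30% of 14,327 = 4,298.10, rounded up to 4,299; 4,294 present. Not satisfied.
Vote: requires a majority of the votes cast (4,294 − 228 abstaining = 4,066); a majority of 4066 is 2034, so 2,034 needed; 2,037 in favor. Satisfied.

Invalid — quorum requirement not satisfied.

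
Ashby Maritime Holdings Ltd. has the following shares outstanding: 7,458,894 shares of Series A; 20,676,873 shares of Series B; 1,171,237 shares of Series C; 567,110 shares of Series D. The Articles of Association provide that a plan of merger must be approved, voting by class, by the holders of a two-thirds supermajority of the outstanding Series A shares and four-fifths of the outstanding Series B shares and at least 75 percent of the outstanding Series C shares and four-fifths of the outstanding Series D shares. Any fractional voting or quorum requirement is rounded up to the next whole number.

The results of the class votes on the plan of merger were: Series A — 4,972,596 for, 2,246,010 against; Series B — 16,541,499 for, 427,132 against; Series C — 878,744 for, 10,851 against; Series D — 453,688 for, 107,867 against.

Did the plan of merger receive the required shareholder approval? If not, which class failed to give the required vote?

Approved — every class gave the required vote.

Series A: 2/3 of 7458894 = 4972596; 4,972,596 required, 4,972,596 in favor — approved.
Series B: 4/5 of 20676873 = 16541498.40, rounded up to 16541499; 16,541,499 required, 16,541,499 in favor — approved.
Series C: 3/4 of 1171237 = 878427.75, rounded up to 878428; 878,428 required, 878,744 in favor — approved.
Series D: 4/5 of 567110 = 453688; 453,688 required, 453,688 in favor — approved.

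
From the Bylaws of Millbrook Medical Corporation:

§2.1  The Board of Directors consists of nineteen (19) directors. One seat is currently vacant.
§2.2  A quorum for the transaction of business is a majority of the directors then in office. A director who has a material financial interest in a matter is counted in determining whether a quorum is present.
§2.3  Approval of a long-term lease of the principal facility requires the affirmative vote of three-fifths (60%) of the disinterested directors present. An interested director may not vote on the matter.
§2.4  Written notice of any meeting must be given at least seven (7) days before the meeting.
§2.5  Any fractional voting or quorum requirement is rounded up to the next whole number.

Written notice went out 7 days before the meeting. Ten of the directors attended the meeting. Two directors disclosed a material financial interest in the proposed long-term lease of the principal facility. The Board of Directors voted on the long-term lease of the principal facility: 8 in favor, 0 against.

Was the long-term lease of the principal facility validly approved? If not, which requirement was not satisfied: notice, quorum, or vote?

Valid — all requirements satisfied.

Notice: 7 days given; 7 required (7 ≥ 7). Satisfied.
Quorum: 10 present (interested directors count toward quorum); quorum is 10. Satisfied.
Vote: the long-term lease of the principal facility requires three-fifths of the disinterested directors present (10 − 2 = 8). 3/5 of 8 = 4.80, rounded up to 5, so 5 affirmative votes are needed; 8 voted in favor. Satisfied.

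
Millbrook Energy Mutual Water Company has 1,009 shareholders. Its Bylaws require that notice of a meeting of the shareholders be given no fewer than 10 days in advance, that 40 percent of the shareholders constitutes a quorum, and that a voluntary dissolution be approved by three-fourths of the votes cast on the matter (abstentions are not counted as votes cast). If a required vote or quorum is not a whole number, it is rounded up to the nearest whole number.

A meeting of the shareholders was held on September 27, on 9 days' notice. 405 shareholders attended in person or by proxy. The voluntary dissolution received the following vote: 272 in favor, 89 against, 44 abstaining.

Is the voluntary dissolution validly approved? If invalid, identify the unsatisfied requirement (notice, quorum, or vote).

Notice: 9 days given; 10 required. Not satisfied.
Quorum: 40% of 1,009 = 403.60, rounded up to 404; 405 present. Satisfied.
Vote: requires three-fourths of the votes cast (405 − 44 abstaining = 361); 3/4 of 361 = 270.75, rounded up to 271, so 271 needed; 272 in favor. Satisfied.

Invalid — notice requirement not satisfied.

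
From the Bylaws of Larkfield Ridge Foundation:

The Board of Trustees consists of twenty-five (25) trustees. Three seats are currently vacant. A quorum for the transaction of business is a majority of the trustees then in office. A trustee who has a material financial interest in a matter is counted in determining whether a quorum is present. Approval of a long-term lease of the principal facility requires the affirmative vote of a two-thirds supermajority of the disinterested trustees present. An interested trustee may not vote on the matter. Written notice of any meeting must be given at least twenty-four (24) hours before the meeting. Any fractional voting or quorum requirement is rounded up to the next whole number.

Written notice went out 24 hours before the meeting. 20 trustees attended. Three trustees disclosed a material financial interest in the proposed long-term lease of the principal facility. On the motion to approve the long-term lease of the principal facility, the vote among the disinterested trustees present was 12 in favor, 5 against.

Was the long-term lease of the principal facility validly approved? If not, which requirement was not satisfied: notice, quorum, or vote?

Valid — all requirements satisfied.

Notice: 24 hours given; 24 required (24 ≥ 24). Satisfied.
Quorum: 20 present (interested trustees count toward quorum); quorum is 12. Satisfied.
Vote: the long-term lease of the principal facility requires two-thirds of the disinterested trustees present (20 − 3 = 17). 2/3 of 17 = 11.33, rounded up to 12, so 12 affirmative votes are needed; 12 voted in favor. Satisfied.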